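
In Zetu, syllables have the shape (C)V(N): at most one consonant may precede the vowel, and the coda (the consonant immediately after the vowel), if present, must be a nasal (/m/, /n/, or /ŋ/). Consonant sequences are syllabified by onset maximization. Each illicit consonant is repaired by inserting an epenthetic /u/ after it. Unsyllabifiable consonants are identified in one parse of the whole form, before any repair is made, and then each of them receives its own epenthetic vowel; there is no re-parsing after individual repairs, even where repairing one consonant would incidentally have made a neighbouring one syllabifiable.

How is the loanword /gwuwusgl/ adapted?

Under (C)V(N), the unsyllabifiable consonants are /g/, /s/, /g/, /l/ (only a nasal (/m/, /n/, or /ŋ/) is licensed in coda position; onsets are limited to one consonant).
Each unlicensed consonant becomes the onset of a new syllable: /g/ → /gu/, /s/ → /su/, /g/ → /gu/, /l/ → /lu/.

guwuwusugulu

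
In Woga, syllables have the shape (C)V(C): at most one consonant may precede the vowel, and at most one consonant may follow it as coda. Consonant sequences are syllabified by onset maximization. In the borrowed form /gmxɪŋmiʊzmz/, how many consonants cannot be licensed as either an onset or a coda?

The consonants /g/, /m/, /m/, /z/ cannot be parsed into a legal (C)V(C) syllable (at most one coda consonant is licensed; onsets are limited to one consonant).

4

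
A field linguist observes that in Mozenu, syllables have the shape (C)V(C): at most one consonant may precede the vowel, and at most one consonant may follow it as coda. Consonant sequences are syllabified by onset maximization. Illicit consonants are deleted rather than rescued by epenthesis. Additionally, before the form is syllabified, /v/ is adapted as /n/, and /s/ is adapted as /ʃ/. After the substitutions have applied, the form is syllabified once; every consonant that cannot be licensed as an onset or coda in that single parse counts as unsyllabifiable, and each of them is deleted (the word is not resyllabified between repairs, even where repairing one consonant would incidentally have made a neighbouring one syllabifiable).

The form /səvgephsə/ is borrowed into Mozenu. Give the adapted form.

Substitution: /s/ → /ʃ/, /v/ → /n/, giving /ʃəngephʃə/.
Under (C)V(C), the unsyllabifiable consonants are /h/ (at most one coda consonant is licensed; onsets are limited to one consonant).
Deletion applies to /h/.

ʃəngepʃə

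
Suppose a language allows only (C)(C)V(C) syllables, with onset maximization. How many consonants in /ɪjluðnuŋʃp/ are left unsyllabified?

2

The consonants /ʃ/, /p/ cannot be parsed into a legal (C)(C)V(C) syllable (at most one coda consonant is licensed; onsets may contain at most 2 consonants).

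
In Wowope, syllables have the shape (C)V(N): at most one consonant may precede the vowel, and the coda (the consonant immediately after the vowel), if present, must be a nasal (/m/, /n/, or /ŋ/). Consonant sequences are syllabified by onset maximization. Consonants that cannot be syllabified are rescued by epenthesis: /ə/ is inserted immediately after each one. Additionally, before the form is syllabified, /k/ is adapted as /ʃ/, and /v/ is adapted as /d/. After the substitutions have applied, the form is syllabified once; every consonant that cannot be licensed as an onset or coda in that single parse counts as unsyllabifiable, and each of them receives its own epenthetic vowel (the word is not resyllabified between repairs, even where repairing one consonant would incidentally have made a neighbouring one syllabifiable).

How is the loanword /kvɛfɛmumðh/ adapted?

Substitution: /k/ → /ʃ/, /v/ → /d/, giving /ʃdɛfɛmumðh/.
The consonants /ʃ/, /ð/, /h/ cannot be parsed into a legal (C)V(N) syllable (only a nasal (/m/, /n/, or /ŋ/) is licensed in coda position; onsets are limited to one consonant).
Each unlicensed consonant becomes the onset of a new syllable: /ʃ/ → /ʃə/, /ð/ → /ðə/, /h/ → /hə/.

ʃədɛfɛmumðəhə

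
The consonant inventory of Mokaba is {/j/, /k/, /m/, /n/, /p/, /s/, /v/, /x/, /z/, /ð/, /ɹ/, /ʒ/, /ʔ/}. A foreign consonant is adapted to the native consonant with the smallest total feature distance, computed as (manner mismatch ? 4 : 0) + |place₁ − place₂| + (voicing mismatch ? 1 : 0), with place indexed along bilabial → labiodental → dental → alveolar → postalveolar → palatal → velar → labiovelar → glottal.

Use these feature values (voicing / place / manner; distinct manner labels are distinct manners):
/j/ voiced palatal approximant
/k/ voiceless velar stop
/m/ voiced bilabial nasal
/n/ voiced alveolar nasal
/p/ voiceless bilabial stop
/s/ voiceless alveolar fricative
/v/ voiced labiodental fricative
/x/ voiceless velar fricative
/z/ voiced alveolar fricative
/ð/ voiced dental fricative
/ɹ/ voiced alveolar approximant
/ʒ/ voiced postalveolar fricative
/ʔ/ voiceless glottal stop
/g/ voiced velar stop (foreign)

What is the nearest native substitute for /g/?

k

/k/ is closest: same manner (stop), place distance 0 (velar→velar), voicing differs (+1); total 1. Next closest is /ʔ/ at distance 3.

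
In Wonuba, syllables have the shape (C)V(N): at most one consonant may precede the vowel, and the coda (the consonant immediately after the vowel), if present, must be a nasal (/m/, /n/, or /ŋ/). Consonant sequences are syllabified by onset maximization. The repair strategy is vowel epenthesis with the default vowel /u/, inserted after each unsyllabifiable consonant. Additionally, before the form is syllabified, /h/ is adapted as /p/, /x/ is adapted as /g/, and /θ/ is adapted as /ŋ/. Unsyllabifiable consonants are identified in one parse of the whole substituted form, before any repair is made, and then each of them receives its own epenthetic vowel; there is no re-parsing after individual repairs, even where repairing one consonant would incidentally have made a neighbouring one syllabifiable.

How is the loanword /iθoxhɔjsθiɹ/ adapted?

iŋogupɔjusuŋiɹu

Substitution: /θ/ → /ŋ/, /x/ → /g/, /h/ → /p/, giving /iŋogpɔjsŋiɹ/.
Syllabifying with onset maximization leaves /g/, /j/, /s/, /ɹ/ stranded (only a nasal (/m/, /n/, or /ŋ/) is licensed in coda position; onsets are limited to one consonant).
Each unlicensed consonant becomes the onset of a new syllable: /g/ → /gu/, /j/ → /ju/, /s/ → /su/, /ɹ/ → /ɹu/.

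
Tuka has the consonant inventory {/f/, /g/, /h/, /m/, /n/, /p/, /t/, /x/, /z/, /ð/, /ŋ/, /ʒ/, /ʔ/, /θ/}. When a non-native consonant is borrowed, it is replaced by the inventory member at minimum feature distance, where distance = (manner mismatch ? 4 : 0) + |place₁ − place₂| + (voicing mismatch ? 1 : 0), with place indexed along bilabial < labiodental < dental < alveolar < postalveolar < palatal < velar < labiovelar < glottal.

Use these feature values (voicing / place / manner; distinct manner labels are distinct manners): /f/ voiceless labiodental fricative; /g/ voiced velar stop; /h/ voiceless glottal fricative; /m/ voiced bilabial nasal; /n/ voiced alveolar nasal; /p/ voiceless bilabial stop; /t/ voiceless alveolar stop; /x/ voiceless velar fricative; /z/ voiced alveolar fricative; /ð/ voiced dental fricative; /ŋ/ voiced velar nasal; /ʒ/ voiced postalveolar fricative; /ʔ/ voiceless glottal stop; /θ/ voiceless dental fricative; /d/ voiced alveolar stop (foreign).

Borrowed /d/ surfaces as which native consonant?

/t/ is closest: same manner (stop), place distance 0 (alveolar→alveolar), voicing differs (+1); total 1. Next closest is /g/ at distance 3.

t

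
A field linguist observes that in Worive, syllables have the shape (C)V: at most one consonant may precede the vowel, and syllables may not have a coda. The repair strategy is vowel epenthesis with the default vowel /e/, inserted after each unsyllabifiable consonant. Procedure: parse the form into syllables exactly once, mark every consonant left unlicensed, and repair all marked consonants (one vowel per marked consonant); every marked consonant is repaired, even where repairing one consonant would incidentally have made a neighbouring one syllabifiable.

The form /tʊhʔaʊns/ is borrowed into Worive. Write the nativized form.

tʊheʔaʊnese

The consonants /h/, /n/, /s/ cannot be parsed into a legal (C)V syllable (no codas are permitted; onsets are limited to one consonant).
Each unlicensed consonant becomes the onset of a new syllable: /h/ → /he/, /n/ → /ne/, /s/ → /se/.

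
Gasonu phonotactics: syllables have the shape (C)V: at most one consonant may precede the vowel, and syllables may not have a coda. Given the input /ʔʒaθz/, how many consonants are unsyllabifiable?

3

Under (C)V, the unsyllabifiable consonants are /ʔ/, /θ/, /z/ (no codas are permitted; onsets are limited to one consonant).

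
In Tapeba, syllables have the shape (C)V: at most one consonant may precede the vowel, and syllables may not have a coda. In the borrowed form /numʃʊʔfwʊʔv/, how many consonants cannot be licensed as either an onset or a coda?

Under (C)V, the unsyllabifiable consonants are /m/, /ʔ/, /f/, /ʔ/, /v/ (no codas are permitted; onsets are limited to one consonant).

5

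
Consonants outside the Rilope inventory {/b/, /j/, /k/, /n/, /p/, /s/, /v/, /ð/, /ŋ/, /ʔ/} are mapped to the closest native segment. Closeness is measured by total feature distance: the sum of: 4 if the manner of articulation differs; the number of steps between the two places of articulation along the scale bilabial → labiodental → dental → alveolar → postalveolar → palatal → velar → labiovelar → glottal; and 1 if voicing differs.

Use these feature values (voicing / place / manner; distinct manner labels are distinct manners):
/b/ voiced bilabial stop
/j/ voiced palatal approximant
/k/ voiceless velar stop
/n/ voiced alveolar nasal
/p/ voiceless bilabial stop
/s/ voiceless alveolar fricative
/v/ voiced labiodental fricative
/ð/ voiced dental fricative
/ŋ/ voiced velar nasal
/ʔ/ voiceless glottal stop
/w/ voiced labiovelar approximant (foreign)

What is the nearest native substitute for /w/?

/j/ is closest: same manner (approximant), place distance 2 (labiovelar→palatal), same voicing; total 2. Next closest is /ŋ/ at distance 5.

j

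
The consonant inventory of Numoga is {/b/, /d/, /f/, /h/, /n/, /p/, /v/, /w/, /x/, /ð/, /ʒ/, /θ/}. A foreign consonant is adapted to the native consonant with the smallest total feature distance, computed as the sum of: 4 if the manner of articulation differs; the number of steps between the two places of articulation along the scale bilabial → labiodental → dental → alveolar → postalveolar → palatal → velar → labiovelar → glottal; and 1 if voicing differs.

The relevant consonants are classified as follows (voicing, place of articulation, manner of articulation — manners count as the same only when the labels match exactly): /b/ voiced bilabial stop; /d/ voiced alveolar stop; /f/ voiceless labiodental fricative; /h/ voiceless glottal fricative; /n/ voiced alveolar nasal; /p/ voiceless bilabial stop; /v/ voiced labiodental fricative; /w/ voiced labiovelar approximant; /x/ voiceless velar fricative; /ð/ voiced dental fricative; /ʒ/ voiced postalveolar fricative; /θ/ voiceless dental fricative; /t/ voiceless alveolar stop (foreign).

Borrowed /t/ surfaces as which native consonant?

d

/d/ is closest: same manner (stop), place distance 0 (alveolar→alveolar), voicing differs (+1); total 1. Next closest is /p/ at distance 3.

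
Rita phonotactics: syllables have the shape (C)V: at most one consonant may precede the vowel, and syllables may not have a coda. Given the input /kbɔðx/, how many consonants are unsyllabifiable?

Syllabifying with onset maximization leaves /k/, /ð/, /x/ stranded (no codas are permitted; onsets are limited to one consonant).

3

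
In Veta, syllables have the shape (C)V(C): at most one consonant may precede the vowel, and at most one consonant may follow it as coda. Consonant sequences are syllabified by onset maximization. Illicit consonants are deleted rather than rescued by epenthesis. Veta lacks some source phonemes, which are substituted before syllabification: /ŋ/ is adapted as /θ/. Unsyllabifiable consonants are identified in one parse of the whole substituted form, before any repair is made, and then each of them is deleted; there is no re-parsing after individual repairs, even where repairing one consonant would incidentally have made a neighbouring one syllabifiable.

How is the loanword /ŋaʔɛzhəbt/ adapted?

θaʔɛzhəb

Substitution: /ŋ/ → /θ/, giving /θaʔɛzhəbt/.
Under (C)V(C), the unsyllabifiable consonants are /t/ (at most one coda consonant is licensed; onsets are limited to one consonant).
Deletion applies to /t/.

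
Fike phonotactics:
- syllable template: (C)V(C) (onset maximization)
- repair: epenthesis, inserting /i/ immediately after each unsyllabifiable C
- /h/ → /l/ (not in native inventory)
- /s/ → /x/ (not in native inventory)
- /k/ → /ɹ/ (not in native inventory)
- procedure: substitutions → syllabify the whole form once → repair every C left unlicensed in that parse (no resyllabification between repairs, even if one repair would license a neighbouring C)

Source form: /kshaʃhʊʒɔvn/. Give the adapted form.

ɹixilaʃlʊʒɔvni

Substitution: /k/ → /ɹ/, /s/ → /x/, /h/ → /l/, giving /ɹxlaʃlʊʒɔvn/.
Under (C)V(C), the unsyllabifiable consonants are /ɹ/, /x/, /n/ (at most one coda consonant is licensed; onsets are limited to one consonant).
Epenthesis after each stranded consonant: /ɹ/ → /ɹi/, /x/ → /xi/, /n/ → /ni/.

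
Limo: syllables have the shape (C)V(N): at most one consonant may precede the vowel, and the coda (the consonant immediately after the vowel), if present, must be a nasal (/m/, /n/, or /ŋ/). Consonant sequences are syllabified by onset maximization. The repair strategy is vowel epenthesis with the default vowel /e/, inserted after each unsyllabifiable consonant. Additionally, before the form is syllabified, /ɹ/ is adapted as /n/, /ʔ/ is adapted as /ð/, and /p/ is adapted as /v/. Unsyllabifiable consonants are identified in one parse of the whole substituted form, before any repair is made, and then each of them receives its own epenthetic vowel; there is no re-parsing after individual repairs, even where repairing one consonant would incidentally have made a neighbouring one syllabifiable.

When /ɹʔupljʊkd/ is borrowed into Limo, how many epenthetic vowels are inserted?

5

After substitution the input is /nðuvljʊkd/.
The unsyllabifiable consonants are /n/, /v/, /l/, /k/, /d/; each receives one epenthetic vowel.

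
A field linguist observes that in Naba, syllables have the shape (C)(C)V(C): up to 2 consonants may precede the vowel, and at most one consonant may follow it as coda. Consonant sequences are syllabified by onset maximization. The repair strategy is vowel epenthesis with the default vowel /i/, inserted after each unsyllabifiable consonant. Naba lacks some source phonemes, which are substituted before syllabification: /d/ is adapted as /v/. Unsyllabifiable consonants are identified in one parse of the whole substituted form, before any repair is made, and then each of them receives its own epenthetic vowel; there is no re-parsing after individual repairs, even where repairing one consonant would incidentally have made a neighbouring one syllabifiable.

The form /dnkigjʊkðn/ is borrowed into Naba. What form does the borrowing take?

vinkigjʊkðini

Substitution: /d/ → /v/, giving /vnkigjʊkðn/.
Syllabifying with onset maximization leaves /v/, /ð/, /n/ stranded (at most one coda consonant is licensed; onsets may contain at most 2 consonants).
Epenthesis after each stranded consonant: /v/ → /vi/, /ð/ → /ði/, /n/ → /ni/.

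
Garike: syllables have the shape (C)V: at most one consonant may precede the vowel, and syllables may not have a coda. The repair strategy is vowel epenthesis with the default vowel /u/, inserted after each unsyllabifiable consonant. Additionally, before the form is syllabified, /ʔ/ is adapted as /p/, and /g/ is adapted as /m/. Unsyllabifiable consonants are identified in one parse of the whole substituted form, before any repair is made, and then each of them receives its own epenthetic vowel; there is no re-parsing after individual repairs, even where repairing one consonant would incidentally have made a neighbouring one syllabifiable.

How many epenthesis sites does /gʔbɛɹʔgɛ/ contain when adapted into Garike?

After substitution the input is /mpbɛɹpmɛ/.
The unsyllabifiable consonants are /m/, /p/, /ɹ/, /p/; each receives one epenthetic vowel.

4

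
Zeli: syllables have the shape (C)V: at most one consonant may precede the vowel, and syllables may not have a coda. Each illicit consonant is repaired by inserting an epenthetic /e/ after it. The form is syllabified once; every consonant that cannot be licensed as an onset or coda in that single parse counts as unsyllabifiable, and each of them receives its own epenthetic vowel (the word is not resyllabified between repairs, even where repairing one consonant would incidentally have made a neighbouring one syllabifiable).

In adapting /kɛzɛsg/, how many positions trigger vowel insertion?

The unsyllabifiable consonants are /s/, /g/; each receives one epenthetic vowel.

2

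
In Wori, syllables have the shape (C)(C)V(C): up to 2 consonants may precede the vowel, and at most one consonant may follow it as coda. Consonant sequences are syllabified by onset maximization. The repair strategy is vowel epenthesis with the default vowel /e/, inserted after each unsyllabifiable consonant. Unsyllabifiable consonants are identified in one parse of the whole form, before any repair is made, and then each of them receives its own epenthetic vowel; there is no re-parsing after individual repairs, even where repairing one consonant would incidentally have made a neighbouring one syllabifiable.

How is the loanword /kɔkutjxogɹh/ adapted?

kɔkutjxogɹehe

Under (C)(C)V(C), the unsyllabifiable consonants are /ɹ/, /h/ (at most one coda consonant is licensed; onsets may contain at most 2 consonants).
Each unlicensed consonant becomes the onset of a new syllable: /ɹ/ → /ɹe/, /h/ → /he/.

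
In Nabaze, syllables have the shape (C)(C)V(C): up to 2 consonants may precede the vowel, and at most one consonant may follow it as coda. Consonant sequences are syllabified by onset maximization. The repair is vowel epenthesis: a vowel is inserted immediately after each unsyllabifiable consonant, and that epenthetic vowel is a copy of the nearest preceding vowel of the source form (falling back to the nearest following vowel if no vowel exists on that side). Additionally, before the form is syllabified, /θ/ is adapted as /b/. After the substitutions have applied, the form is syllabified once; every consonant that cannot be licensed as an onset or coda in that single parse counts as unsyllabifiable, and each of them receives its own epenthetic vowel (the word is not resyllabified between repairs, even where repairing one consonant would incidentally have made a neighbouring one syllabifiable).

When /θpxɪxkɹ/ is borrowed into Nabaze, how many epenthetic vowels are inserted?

3

After substitution the input is /bpxɪxkɹ/.
The unsyllabifiable consonants are /b/, /k/, /ɹ/; each receives one epenthetic vowel.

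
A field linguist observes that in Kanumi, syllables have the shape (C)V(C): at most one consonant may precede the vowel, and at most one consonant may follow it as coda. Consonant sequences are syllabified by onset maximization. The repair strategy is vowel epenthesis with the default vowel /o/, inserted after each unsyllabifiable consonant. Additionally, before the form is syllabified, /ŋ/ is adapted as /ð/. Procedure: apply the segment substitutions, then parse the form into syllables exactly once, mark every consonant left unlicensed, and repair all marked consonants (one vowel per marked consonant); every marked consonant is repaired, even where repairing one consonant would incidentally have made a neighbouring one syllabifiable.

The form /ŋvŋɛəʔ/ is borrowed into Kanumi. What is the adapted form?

ðovoðɛəʔ

Substitution: /ŋ/ → /ð/, giving /ðvðɛəʔ/.
Syllabifying with onset maximization leaves /ð/, /v/ stranded (at most one coda consonant is licensed; onsets are limited to one consonant).
Each unlicensed consonant becomes the onset of a new syllable: /ð/ → /ðo/, /v/ → /vo/.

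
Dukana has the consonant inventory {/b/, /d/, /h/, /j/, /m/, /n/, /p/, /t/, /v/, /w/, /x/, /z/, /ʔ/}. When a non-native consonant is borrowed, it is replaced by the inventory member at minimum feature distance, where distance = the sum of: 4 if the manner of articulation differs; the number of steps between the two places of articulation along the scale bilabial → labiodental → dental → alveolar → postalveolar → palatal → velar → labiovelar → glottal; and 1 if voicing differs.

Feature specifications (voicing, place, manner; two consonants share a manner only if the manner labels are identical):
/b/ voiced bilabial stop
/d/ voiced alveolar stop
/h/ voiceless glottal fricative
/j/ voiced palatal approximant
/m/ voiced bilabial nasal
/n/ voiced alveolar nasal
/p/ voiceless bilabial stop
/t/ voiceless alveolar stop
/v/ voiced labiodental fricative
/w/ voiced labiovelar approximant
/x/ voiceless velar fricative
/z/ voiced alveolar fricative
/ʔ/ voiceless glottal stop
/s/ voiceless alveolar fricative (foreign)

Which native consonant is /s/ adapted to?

/z/ is closest: same manner (fricative), place distance 0 (alveolar→alveolar), voicing differs (+1); total 1. Next closest is /v/ at distance 3.

z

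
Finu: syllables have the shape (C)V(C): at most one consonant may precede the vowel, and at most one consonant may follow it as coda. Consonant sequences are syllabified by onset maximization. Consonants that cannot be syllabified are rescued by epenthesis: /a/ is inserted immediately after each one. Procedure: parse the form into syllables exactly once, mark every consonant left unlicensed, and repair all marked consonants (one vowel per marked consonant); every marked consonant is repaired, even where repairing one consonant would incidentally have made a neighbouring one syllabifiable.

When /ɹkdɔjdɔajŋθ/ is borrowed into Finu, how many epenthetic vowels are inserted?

The unsyllabifiable consonants are /ɹ/, /k/, /ŋ/, /θ/; each receives one epenthetic vowel.

4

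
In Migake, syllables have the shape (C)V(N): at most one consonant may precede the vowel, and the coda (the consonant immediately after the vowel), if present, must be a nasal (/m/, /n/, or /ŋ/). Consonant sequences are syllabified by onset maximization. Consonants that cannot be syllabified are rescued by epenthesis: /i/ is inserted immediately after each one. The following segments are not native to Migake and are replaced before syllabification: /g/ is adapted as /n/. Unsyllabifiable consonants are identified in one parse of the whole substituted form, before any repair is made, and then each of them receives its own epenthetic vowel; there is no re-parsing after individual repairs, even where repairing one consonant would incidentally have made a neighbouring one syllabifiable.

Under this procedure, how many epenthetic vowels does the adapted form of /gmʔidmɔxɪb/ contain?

After substitution the input is /nmʔidmɔxɪb/.
The unsyllabifiable consonants are /n/, /m/, /d/, /b/; each receives one epenthetic vowel.

4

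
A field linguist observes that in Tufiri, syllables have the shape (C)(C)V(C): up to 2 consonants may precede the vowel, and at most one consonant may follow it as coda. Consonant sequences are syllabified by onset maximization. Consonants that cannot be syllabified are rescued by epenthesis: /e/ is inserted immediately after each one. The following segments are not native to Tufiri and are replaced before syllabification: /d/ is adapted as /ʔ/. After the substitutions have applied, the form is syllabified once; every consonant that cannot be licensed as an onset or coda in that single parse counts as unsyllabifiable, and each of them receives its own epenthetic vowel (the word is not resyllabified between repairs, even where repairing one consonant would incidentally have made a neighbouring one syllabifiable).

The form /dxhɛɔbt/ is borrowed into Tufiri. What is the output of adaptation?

ʔexhɛɔbte

Substitution: /d/ → /ʔ/, giving /ʔxhɛɔbt/.
The consonants /ʔ/, /t/ cannot be parsed into a legal (C)(C)V(C) syllable (at most one coda consonant is licensed; onsets may contain at most 2 consonants).
Inserting the epenthetic vowel yields /ʔ/ → /ʔe/, /t/ → /te/.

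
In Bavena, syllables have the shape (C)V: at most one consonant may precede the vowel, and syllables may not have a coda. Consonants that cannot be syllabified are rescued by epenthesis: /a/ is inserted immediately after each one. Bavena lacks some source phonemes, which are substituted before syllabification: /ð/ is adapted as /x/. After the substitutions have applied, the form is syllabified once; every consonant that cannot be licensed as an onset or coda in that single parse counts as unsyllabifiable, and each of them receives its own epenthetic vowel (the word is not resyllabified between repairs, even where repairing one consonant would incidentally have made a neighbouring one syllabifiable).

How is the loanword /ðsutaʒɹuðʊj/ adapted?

Substitution: /ð/ → /x/, giving /xsutaʒɹuxʊj/.
Under (C)V, the unsyllabifiable consonants are /x/, /ʒ/, /j/ (no codas are permitted; onsets are limited to one consonant).
Inserting the epenthetic vowel yields /x/ → /xa/, /ʒ/ → /ʒa/, /j/ → /ja/.

xasutaʒaɹuxʊja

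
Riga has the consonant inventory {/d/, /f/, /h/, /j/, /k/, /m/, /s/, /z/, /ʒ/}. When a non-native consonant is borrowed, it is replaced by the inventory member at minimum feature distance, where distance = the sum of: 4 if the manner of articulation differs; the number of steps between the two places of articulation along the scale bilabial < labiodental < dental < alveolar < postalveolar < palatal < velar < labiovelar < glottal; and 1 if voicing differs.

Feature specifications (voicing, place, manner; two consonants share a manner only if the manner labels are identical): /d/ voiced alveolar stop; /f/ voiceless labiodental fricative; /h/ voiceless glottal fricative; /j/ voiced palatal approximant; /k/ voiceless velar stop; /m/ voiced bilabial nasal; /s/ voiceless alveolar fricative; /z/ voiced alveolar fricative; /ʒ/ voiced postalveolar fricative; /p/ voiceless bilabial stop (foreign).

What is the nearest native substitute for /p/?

/d/ is closest: same manner (stop), place distance 3 (bilabial→alveolar), voicing differs (+1); total 4. Next closest is /f/ at distance 5.

d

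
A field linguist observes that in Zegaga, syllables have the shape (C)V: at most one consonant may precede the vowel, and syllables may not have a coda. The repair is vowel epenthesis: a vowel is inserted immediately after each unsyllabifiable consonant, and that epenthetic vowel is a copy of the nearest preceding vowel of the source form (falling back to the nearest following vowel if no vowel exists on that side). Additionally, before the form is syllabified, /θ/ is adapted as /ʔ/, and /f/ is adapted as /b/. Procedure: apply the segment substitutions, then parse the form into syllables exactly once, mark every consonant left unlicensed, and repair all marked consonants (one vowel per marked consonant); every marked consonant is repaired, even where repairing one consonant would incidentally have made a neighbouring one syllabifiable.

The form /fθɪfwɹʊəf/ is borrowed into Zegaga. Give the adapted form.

Substitution: /f/ → /b/, /θ/ → /ʔ/, giving /bʔɪbwɹʊəb/.
Under (C)V, the unsyllabifiable consonants are /b/, /b/, /w/, /b/ (no codas are permitted; onsets are limited to one consonant).
Epenthesis after each stranded consonant: /b/ → /bɪ/, /b/ → /bɪ/, /w/ → /wɪ/, /b/ → /bə/.

bɪʔɪbɪwɪɹʊəbə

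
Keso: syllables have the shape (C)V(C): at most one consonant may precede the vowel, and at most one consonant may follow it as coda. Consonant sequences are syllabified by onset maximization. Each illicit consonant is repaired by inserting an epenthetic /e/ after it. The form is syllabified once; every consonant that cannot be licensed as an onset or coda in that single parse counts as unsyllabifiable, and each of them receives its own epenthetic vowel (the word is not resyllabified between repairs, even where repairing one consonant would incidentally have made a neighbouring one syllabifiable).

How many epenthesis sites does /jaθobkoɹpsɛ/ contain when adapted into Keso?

The unsyllabifiable consonants are /p/; each receives one epenthetic vowel.

1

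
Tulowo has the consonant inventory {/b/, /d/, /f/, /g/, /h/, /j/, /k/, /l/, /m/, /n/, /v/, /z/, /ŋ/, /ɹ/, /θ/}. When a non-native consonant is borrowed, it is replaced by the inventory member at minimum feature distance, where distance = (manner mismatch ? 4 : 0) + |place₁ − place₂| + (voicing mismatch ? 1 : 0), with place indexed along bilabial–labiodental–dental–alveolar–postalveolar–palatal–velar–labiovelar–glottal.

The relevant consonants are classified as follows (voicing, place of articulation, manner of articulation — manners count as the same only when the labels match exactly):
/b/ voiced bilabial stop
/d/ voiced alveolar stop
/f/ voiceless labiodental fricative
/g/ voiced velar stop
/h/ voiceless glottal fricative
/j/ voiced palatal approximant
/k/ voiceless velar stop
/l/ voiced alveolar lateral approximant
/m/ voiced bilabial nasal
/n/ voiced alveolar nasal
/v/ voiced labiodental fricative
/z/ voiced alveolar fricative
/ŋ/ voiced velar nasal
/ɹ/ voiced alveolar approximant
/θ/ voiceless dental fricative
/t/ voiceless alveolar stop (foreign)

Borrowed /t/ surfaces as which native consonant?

d

/d/ is closest: same manner (stop), place distance 0 (alveolar→alveolar), voicing differs (+1); total 1. Next closest is /k/ at distance 3.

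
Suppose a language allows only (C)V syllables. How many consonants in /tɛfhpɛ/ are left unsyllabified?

Under (C)V, the unsyllabifiable consonants are /f/, /h/ (no codas are permitted; onsets are limited to one consonant).

2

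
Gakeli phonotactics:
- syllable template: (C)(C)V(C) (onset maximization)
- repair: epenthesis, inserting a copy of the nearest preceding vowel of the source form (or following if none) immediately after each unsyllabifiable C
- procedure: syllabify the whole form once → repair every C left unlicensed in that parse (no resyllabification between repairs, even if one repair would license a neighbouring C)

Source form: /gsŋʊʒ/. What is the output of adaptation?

Under (C)(C)V(C), the unsyllabifiable consonants are /g/ (at most one coda consonant is licensed; onsets may contain at most 2 consonants).
Each unlicensed consonant becomes the onset of a new syllable: /g/ → /gʊ/.

gʊsŋʊʒ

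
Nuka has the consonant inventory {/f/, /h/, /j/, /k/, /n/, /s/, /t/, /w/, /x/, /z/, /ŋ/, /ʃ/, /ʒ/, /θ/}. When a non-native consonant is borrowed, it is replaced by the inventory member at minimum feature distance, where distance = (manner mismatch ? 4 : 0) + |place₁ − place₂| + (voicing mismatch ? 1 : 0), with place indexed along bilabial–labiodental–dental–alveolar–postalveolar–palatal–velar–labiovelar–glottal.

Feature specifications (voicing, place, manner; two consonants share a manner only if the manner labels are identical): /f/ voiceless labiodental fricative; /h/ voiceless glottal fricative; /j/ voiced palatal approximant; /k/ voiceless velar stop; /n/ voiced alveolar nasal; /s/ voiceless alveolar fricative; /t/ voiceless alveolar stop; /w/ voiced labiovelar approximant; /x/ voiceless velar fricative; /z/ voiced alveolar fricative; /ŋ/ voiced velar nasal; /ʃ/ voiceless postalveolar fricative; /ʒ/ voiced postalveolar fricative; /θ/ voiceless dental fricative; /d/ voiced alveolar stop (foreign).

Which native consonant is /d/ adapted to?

t

/t/ is closest: same manner (stop), place distance 0 (alveolar→alveolar), voicing differs (+1); total 1. Next closest is /k/ at distance 4.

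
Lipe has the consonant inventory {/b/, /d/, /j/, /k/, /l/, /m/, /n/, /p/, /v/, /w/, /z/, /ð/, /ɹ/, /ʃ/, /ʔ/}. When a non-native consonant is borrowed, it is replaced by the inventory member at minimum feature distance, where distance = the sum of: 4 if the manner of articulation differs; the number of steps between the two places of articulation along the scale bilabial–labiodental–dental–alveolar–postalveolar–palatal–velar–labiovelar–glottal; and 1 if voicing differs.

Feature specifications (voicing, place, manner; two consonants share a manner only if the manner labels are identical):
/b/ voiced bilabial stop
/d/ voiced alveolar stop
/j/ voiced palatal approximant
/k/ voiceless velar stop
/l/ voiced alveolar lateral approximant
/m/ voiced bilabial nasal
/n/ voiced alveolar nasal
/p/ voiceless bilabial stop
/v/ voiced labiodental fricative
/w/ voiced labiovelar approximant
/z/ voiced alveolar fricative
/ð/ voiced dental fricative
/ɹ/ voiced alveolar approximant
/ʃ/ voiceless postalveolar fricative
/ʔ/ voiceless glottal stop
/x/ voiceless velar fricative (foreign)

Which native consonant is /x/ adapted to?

ʃ

/ʃ/ is closest: same manner (fricative), place distance 2 (velar→postalveolar), same voicing; total 2. Next closest is /k/ at distance 4.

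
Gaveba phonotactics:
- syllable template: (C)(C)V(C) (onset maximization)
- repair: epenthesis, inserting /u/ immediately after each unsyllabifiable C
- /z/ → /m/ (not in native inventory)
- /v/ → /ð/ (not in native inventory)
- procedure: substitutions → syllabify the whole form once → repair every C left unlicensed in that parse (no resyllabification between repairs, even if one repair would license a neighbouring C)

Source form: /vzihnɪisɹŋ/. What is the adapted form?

ðmihnɪisɹuŋu

Substitution: /v/ → /ð/, /z/ → /m/, giving /ðmihnɪisɹŋ/.
Under (C)(C)V(C), the unsyllabifiable consonants are /ɹ/, /ŋ/ (at most one coda consonant is licensed; onsets may contain at most 2 consonants).
Each unlicensed consonant becomes the onset of a new syllable: /ɹ/ → /ɹu/, /ŋ/ → /ŋu/.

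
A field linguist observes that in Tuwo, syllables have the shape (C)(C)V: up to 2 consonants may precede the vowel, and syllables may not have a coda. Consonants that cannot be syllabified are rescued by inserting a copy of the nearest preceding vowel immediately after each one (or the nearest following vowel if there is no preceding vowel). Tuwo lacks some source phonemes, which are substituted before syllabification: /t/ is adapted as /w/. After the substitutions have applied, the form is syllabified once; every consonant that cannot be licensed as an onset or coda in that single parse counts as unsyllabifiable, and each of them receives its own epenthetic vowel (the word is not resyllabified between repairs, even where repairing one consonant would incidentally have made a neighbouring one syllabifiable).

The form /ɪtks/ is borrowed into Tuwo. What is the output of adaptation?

ɪwɪkɪsɪ

Substitution: /t/ → /w/, giving /ɪwks/.
The consonants /w/, /k/, /s/ cannot be parsed into a legal (C)(C)V syllable (no codas are permitted; onsets may contain at most 2 consonants).
Each unlicensed consonant becomes the onset of a new syllable: /w/ → /wɪ/, /k/ → /kɪ/, /s/ → /sɪ/.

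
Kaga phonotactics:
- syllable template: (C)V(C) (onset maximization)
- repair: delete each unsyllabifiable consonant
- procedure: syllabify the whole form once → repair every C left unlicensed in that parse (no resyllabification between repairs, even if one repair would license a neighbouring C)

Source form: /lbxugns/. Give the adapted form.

xug

The consonants /l/, /b/, /n/, /s/ cannot be parsed into a legal (C)V(C) syllable (at most one coda consonant is licensed; onsets are limited to one consonant).
Deleting the stranded consonants removes /l/, /b/, /n/, /s/.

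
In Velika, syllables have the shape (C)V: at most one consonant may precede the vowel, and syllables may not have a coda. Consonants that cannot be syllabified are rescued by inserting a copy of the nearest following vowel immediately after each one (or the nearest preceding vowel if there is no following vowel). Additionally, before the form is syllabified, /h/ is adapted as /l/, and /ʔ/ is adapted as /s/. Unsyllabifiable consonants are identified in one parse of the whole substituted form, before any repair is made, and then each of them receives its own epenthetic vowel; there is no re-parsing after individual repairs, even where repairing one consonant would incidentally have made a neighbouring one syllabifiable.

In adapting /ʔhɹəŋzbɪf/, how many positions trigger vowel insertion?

5

After substitution the input is /slɹəŋzbɪf/.
The unsyllabifiable consonants are /s/, /l/, /ŋ/, /z/, /f/; each receives one epenthetic vowel.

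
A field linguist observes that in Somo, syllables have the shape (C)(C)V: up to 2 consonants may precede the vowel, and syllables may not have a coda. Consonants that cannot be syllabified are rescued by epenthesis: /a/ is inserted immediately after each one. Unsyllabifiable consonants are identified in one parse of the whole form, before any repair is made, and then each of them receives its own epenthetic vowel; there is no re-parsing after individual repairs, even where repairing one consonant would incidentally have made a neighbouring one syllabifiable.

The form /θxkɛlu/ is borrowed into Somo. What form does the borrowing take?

Syllabifying with onset maximization leaves /θ/ stranded (no codas are permitted; onsets may contain at most 2 consonants).
Each unlicensed consonant becomes the onset of a new syllable: /θ/ → /θa/.

θaxkɛlu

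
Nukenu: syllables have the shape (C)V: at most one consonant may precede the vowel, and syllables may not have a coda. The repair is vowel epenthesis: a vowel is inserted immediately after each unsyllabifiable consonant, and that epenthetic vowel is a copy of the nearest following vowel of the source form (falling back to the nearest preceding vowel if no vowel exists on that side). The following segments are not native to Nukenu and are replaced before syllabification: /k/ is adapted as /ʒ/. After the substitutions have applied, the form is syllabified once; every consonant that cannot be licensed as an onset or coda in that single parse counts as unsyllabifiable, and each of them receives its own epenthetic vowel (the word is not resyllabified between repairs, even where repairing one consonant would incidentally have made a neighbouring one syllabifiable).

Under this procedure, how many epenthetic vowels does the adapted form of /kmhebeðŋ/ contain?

After substitution the input is /ʒmhebeðŋ/.
The unsyllabifiable consonants are /ʒ/, /m/, /ð/, /ŋ/; each receives one epenthetic vowel.

4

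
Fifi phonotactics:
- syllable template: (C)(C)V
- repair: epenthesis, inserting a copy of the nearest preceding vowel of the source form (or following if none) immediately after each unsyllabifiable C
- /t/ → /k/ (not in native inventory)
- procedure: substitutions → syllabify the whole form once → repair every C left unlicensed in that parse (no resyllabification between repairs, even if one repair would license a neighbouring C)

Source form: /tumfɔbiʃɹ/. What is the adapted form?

kumfɔbiʃiɹi

Substitution: /t/ → /k/, giving /kumfɔbiʃɹ/.
Syllabifying with onset maximization leaves /ʃ/, /ɹ/ stranded (no codas are permitted; onsets may contain at most 2 consonants).
Inserting the epenthetic vowel yields /ʃ/ → /ʃi/, /ɹ/ → /ɹi/.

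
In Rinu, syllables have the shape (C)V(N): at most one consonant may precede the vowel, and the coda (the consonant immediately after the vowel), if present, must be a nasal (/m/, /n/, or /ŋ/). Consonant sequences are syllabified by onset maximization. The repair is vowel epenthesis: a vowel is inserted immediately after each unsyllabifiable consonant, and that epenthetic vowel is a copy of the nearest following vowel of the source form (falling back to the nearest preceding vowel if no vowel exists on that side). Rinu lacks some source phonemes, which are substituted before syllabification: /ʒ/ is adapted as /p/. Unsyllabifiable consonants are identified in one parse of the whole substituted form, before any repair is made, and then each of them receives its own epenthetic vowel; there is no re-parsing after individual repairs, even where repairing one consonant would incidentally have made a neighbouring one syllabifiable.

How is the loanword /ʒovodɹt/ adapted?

Substitution: /ʒ/ → /p/, giving /povodɹt/.
Under (C)V(N), the unsyllabifiable consonants are /d/, /ɹ/, /t/ (only a nasal (/m/, /n/, or /ŋ/) is licensed in coda position; onsets are limited to one consonant).
Each unlicensed consonant becomes the onset of a new syllable: /d/ → /do/, /ɹ/ → /ɹo/, /t/ → /to/.

povodoɹoto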